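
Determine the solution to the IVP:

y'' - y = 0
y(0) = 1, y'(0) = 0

General solution: y = C₁e^x + C₂e^(-x)
Applying ICs: C₁ = 1/2, C₂ = 1/2
Particular solution: y = (1/2)e^x + (1/2)e^(-x)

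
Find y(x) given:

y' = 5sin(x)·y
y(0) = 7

General solution: y = Ce^(-5cos(x))
Applying IC y(0) = 7:
Particular solution: y = 7e^(5(1-cos(x)))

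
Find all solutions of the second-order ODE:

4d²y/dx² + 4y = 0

Characteristic equation: 4r² + 4 = 0
Divide by 4: r² + 1 = 0
Roots: r = ±i (complex conjugates)
General solution: y = C₁cos(x) + C₂sin(x)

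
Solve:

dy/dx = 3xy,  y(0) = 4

General solution: y = Ce^(3x²/2)
Applying IC y(0) = 4:
Particular solution: y = 4e^(3x²/2)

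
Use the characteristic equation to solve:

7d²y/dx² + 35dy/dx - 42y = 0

Characteristic equation: 7r² + 35r - 42 = 0
Divide by 7: r² + 5r - 6 = 0
Roots: r = 1, -6 (distinct real)
General solution: y = C₁e^x + C₂e^(-6x)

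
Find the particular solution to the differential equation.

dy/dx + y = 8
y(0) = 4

General solution: y = 8 + Ce^(-x)
Applying y(0) = 4: C = 4 - 8 = -4
Particular solution: y = 8 - 4e^(-x)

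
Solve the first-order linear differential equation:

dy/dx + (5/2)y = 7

Using integrating factor method:

General solution: y = 14/5 + Ce^(-5x/2)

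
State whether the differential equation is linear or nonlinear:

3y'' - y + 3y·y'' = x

Nonlinear (y·y'' term)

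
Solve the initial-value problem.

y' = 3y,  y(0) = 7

General solution: y = Ce^(3x)
Applying IC y(0) = 7:
Particular solution: y = 7e^(3x)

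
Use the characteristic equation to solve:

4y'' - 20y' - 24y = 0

Characteristic equation: 4r² - 20r - 24 = 0
Divide by 4: r² - 5r - 6 = 0
Roots: r = 6, -1 (distinct real)
General solution: y = C₁e^(6x) + C₂e^(-x)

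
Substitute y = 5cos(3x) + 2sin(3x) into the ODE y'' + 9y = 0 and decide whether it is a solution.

Verification:
y'' = -45cos(3x) - 18sin(3x)
y'' + 9y = 0 ✓

Yes, it is a solution.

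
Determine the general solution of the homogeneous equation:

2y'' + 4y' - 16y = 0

Characteristic equation: 2r² + 4r - 16 = 0
Divide by 2: r² + 2r - 8 = 0
Roots: r = 2, -4 (distinct real)
General solution: y = C₁e^(2x) + C₂e^(-4x)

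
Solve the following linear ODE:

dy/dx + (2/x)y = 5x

Using integrating factor method:

General solution: y = (5/4)x^2 + Cx^(-2)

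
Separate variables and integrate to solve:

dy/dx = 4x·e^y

Separating variables and integrating:
-e^(-y) = 2x² + C

General solution: y = -ln(C - 2x²)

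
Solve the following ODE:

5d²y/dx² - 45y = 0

Characteristic equation: 5r² - 45 = 0
Divide by 5: r² - 9 = 0
Roots: r = 3, -3 (distinct real)
General solution: y = C₁e^(3x) + C₂e^(-3x)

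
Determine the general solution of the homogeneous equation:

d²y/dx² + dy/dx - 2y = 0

Characteristic equation: r² + r - 2 = 0
Roots: r = 1, -2 (distinct real)
General solution: y = C₁e^x + C₂e^(-2x)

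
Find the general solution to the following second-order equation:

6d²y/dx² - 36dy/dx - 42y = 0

Characteristic equation: 6r² - 36r - 42 = 0
Divide by 6: r² - 6r - 7 = 0
Roots: r = 7, -1 (distinct real)
General solution: y = C₁e^(7x) + C₂e^(-x)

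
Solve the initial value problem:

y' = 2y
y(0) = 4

General solution: y = Ce^(2x)
Applying IC y(0) = 4:
Particular solution: y = 4e^(2x)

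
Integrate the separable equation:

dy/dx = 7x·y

Separating variables and integrating:
ln|y| = 7x^2/2 + C

General solution: y = Ce^(7x^2/2)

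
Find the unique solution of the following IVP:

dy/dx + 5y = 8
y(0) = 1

General solution: y = 8/5 + Ce^(-5x)
Applying y(0) = 1: C = 1 - 8/5 = -3/5
Particular solution: y = 8/5 - (3/5)e^(-5x)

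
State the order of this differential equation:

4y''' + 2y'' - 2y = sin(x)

The order is 3 (highest derivative is of order 3).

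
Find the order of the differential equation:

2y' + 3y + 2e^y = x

The order is 1 (highest derivative is of order 1).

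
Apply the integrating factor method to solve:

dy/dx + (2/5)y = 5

Using integrating factor method:

General solution: y = 25/2 + Ce^(-2x/5)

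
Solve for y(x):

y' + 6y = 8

Using integrating factor method:

General solution: y = 4/3 + Ce^(-6x)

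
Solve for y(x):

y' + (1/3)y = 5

Using integrating factor method:

General solution: y = 15 + Ce^(-x/3)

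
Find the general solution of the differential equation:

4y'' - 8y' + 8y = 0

Characteristic equation: 4r² - 8r + 8 = 0
Divide by 4: r² - 2r + 2 = 0
Roots: r = 1 ± i (complex conjugates)
General solution: y = e^x(C₁cos(x) + C₂sin(x))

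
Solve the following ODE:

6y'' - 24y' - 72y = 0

Characteristic equation: 6r² - 24r - 72 = 0
Divide by 6: r² - 4r - 12 = 0
Roots: r = 6, -2 (distinct real)
General solution: y = C₁e^(6x) + C₂e^(-2x)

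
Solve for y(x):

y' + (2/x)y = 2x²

Using integrating factor method:

General solution: y = (2/5)x^3 + Cx^(-2)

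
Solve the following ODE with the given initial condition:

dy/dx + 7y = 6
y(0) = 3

General solution: y = 6/7 + Ce^(-7x)
Applying y(0) = 3: C = 3 - 6/7 = 15/7
Particular solution: y = 6/7 + (15/7)e^(-7x)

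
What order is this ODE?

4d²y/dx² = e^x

The order is 2 (highest derivative is of order 2).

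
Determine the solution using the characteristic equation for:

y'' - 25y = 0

Characteristic equation: r² - 25 = 0
Roots: r = 5, -5 (distinct real)
General solution: y = C₁e^(5x) + C₂e^(-5x)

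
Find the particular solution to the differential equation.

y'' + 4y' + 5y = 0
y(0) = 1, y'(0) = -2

General solution: y = e^(-2x)(C₁cos(x) + C₂sin(x))
Complex roots r = -2 ± i
Applying ICs: C₁ = 1, C₂ = 0
Particular solution: y = e^(-2x)(cos(x))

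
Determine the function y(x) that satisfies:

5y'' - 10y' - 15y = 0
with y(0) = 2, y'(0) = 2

General solution: y = C₁e^(3x) + C₂e^(-x)
Applying ICs: C₁ = 1, C₂ = 1
Particular solution: y = e^(3x) + e^(-x)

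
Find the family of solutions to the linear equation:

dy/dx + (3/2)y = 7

Using integrating factor method:

General solution: y = 14/3 + Ce^(-3x/2)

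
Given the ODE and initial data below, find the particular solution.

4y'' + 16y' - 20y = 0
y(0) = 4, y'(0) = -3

General solution: y = C₁e^x + C₂e^(-5x)
Applying ICs: C₁ = 17/6, C₂ = 7/6
Particular solution: y = (17/6)e^x + (7/6)e^(-5x)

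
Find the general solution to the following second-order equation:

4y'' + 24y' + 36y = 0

Characteristic equation: 4r² + 24r + 36 = 0
Divide by 4: r² + 6r + 9 = 0
Factored: (r + 3)² = 0
Repeated root: r = -3
General solution: y = (C₁ + C₂x)e^(-3x)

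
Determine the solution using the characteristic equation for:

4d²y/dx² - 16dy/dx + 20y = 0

Characteristic equation: 4r² - 16r + 20 = 0
Divide by 4: r² - 4r + 5 = 0
Roots: r = 2 ± i (complex conjugates)
General solution: y = e^(2x)(C₁cos(x) + C₂sin(x))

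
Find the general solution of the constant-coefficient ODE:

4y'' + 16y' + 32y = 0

Characteristic equation: 4r² + 16r + 32 = 0
Divide by 4: r² + 4r + 8 = 0
Roots: r = -2 ± 2i (complex conjugates)
General solution: y = e^(-2x)(C₁cos(2x) + C₂sin(2x))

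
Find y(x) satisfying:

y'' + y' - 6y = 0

Characteristic equation: r² + r - 6 = 0
Roots: r = 2, -3 (distinct real)
General solution: y = C₁e^(2x) + C₂e^(-3x)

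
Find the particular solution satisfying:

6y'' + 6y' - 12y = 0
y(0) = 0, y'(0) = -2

General solution: y = C₁e^x + C₂e^(-2x)
Applying ICs: C₁ = -2/3, C₂ = 2/3
Particular solution: y = -(2/3)e^x + (2/3)e^(-2x)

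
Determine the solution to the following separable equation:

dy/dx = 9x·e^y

Separating variables and integrating:
-e^(-y) = 9x²/2 + C

General solution: y = -ln(C - 9x²/2)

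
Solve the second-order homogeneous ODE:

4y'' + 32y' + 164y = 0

Characteristic equation: 4r² + 32r + 164 = 0
Divide by 4: r² + 8r + 41 = 0
Roots: r = -4 ± 5i (complex conjugates)
General solution: y = e^(-4x)(C₁cos(5x) + C₂sin(5x))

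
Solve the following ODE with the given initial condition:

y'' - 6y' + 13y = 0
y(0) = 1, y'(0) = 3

General solution: y = e^(3x)(C₁cos(2x) + C₂sin(2x))
Complex roots r = 3 ± 2i
Applying ICs: C₁ = 1, C₂ = 0
Particular solution: y = e^(3x)(cos(2x))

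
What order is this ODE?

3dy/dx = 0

The order is 1 (highest derivative is of order 1).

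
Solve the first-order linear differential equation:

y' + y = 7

Using integrating factor method:

General solution: y = 7 + Ce^(-x)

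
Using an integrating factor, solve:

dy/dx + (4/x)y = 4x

Using integrating factor method:

General solution: y = (2/3)x^2 + Cx^(-4)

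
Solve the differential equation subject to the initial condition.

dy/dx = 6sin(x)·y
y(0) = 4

General solution: y = Ce^(-6cos(x))
Applying IC y(0) = 4:
Particular solution: y = 4e^(6(1-cos(x)))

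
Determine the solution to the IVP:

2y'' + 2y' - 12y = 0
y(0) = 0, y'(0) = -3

General solution: y = C₁e^(2x) + C₂e^(-3x)
Applying ICs: C₁ = -3/5, C₂ = 3/5
Particular solution: y = -(3/5)e^(2x) + (3/5)e^(-3x)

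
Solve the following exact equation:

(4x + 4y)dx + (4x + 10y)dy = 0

Verify exactness: ∂M/∂y = ∂N/∂x ✓
Find F(x,y) such that ∂F/∂x = M, ∂F/∂y = N
Solution: 2x² + 4xy + 5y² = C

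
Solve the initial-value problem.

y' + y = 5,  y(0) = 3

General solution: y = 5 + Ce^(-x)
Applying y(0) = 3: C = 3 - 5 = -2
Particular solution: y = 5 - 2e^(-x)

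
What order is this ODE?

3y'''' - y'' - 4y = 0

The order is 4 (highest derivative is of order 4).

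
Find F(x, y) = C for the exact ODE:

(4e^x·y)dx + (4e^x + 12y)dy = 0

Verify exactness: ∂M/∂y = ∂N/∂x ✓
Find F(x,y) such that ∂F/∂x = M, ∂F/∂y = N
Solution: 4e^x·y + 6y² = C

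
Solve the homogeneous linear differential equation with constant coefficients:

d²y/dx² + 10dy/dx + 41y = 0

Characteristic equation: r² + 10r + 41 = 0
Roots: r = -5 ± 4i (complex conjugates)
General solution: y = e^(-5x)(C₁cos(4x) + C₂sin(4x))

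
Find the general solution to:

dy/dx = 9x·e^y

Separating variables and integrating:
-e^(-y) = 9x²/2 + C

General solution: y = -ln(C - 9x²/2)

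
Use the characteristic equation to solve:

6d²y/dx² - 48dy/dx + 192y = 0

Characteristic equation: 6r² - 48r + 192 = 0
Divide by 6: r² - 8r + 32 = 0
Roots: r = 4 ± 4i (complex conjugates)
General solution: y = e^(4x)(C₁cos(4x) + C₂sin(4x))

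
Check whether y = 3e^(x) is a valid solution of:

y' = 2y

Verification:
y = 3e^(x)
y' = 3e^(x)
But 2y = 6e^(x)
y' ≠ 2y — the derivative does not match

No, it is not a solution.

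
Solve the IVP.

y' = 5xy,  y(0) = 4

General solution: y = Ce^(5x²/2)
Applying IC y(0) = 4:
Particular solution: y = 4e^(5x²/2)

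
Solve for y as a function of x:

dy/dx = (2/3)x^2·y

Separating variables and integrating:
ln|y| = 2x^3/9 + C

General solution: y = Ce^(2x^3/9)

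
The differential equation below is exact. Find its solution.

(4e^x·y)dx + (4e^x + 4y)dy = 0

Verify exactness: ∂M/∂y = ∂N/∂x ✓
Find F(x,y) such that ∂F/∂x = M, ∂F/∂y = N
Solution: 4e^x·y + 2y² = C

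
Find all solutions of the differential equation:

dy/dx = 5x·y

Separating variables and integrating:
ln|y| = 5x^2/2 + C

General solution: y = Ce^(5x^2/2)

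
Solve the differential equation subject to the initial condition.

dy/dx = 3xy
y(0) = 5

General solution: y = Ce^(3x²/2)
Applying IC y(0) = 5:
Particular solution: y = 5e^(3x²/2)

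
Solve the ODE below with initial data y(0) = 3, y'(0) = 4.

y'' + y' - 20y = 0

General solution: y = C₁e^(4x) + C₂e^(-5x)
Applying ICs: C₁ = 19/9, C₂ = 8/9
Particular solution: y = (19/9)e^(4x) + (8/9)e^(-5x)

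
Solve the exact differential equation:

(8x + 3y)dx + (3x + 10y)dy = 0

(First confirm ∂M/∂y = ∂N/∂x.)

Verify exactness: ∂M/∂y = ∂N/∂x ✓
Find F(x,y) such that ∂F/∂x = M, ∂F/∂y = N
Solution: 4x² + 3xy + 5y² = C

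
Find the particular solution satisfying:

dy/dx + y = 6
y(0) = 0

General solution: y = 6 + Ce^(-x)
Applying y(0) = 0: C = 0 - 6 = -6
Particular solution: y = 6 - 6e^(-x)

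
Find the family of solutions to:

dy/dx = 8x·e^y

Separating variables and integrating:
-e^(-y) = 4x² + C

General solution: y = -ln(C - 4x²)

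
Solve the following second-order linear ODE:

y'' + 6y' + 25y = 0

Characteristic equation: r² + 6r + 25 = 0
Roots: r = -3 ± 4i (complex conjugates)
General solution: y = e^(-3x)(C₁cos(4x) + C₂sin(4x))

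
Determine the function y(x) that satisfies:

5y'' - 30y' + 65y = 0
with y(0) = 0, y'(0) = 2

General solution: y = e^(3x)(C₁cos(2x) + C₂sin(2x))
Complex roots r = 3 ± 2i
Applying ICs: C₁ = 0, C₂ = 1
Particular solution: y = e^(3x)(sin(2x))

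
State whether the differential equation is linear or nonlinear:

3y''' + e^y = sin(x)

Nonlinear (e^y is nonlinear in y)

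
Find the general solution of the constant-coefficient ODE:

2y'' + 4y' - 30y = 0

Characteristic equation: 2r² + 4r - 30 = 0
Divide by 2: r² + 2r - 15 = 0
Roots: r = 3, -5 (distinct real)
General solution: y = C₁e^(3x) + C₂e^(-5x)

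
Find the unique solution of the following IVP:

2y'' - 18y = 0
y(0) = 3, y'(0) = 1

General solution: y = C₁e^(3x) + C₂e^(-3x)
Applying ICs: C₁ = 5/3, C₂ = 4/3
Particular solution: y = (5/3)e^(3x) + (4/3)e^(-3x)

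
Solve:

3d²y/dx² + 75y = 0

Characteristic equation: 3r² + 75 = 0
Divide by 3: r² + 25 = 0
Roots: r = ±5i (complex conjugates)
General solution: y = C₁cos(5x) + C₂sin(5x)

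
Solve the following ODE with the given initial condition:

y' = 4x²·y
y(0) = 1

General solution: y = Ce^(4x³/3)
Applying IC y(0) = 1:
Particular solution: y = e^(4x³/3)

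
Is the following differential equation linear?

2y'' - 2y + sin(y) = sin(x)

No. Nonlinear (sin(y) is nonlinear in y)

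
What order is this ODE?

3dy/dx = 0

The order is 1 (highest derivative is of order 1).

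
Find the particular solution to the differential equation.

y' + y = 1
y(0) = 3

General solution: y = 1 + Ce^(-x)
Applying y(0) = 3: C = 3 - 1 = 2
Particular solution: y = 1 + 2e^(-x)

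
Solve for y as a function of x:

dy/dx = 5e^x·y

Separating variables and integrating:
ln|y| = 5e^x + C

General solution: y = Ce^(5e^x)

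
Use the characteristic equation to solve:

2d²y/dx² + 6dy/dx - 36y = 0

Characteristic equation: 2r² + 6r - 36 = 0
Divide by 2: r² + 3r - 18 = 0
Roots: r = 3, -6 (distinct real)
General solution: y = C₁e^(3x) + C₂e^(-6x)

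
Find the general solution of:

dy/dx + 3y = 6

Using integrating factor method:

General solution: y = 2 + Ce^(-3x)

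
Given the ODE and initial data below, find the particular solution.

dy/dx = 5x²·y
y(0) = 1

General solution: y = Ce^(5x³/3)
Applying IC y(0) = 1:
Particular solution: y = e^(5x³/3)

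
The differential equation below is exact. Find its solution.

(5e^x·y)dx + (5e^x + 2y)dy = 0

Verify exactness: ∂M/∂y = ∂N/∂x ✓
Find F(x,y) such that ∂F/∂x = M, ∂F/∂y = N
Solution: 5e^x·y + y² = C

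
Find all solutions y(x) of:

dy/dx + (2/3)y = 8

Using integrating factor method:

General solution: y = 12 + Ce^(-2x/3)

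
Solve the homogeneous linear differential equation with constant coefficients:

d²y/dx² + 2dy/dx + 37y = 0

Characteristic equation: r² + 2r + 37 = 0
Roots: r = -1 ± 6i (complex conjugates)
General solution: y = e^(-x)(C₁cos(6x) + C₂sin(6x))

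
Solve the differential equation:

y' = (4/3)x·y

Separating variables and integrating:
ln|y| = 2x^2/3 + C

General solution: y = Ce^(2x^2/3)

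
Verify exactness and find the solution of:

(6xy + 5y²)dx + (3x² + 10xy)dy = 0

Verify exactness: ∂M/∂y = ∂N/∂x ✓
Find F(x,y) such that ∂F/∂x = M, ∂F/∂y = N
Solution: 3x²y + 5xy² = C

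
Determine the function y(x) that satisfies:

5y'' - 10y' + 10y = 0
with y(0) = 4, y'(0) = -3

General solution: y = e^x(C₁cos(x) + C₂sin(x))
Complex roots r = 1 ± i
Applying ICs: C₁ = 4, C₂ = -7
Particular solution: y = e^x(4cos(x) - 7sin(x))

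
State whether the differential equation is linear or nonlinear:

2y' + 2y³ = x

Nonlinear (y³ term)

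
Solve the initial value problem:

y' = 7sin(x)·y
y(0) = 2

General solution: y = Ce^(-7cos(x))
Applying IC y(0) = 2:
Particular solution: y = 2e^(7(1-cos(x)))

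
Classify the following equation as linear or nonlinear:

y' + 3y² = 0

Nonlinear (y² term)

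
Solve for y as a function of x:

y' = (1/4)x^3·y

Separating variables and integrating:
ln|y| = x^4/16 + C

General solution: y = Ce^(x^4/16)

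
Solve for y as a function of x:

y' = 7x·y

Separating variables and integrating:
ln|y| = 7x^2/2 + C

General solution: y = Ce^(7x^2/2)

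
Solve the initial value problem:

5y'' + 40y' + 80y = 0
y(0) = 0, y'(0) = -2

General solution: y = (C₁ + C₂x)e^(-4x)
Repeated root r = -4
Applying ICs: C₁ = 0, C₂ = -2
Particular solution: y = -2xe^(-4x)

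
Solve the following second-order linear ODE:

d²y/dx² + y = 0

Characteristic equation: r² + 1 = 0
Roots: r = ±i (complex conjugates)
General solution: y = C₁cos(x) + C₂sin(x)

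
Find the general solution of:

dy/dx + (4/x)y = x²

Using integrating factor method:

General solution: y = (1/7)x^3 + Cx^(-4)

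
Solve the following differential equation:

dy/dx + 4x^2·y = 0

Using integrating factor method:

General solution: y = Ce^(-4x^3/3)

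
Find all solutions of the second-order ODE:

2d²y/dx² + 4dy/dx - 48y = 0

Characteristic equation: 2r² + 4r - 48 = 0
Divide by 2: r² + 2r - 24 = 0
Roots: r = 4, -6 (distinct real)
General solution: y = C₁e^(4x) + C₂e^(-6x)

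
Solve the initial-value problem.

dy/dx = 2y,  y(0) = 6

General solution: y = Ce^(2x)
Applying IC y(0) = 6:
Particular solution: y = 6e^(2x)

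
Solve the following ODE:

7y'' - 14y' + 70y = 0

Characteristic equation: 7r² - 14r + 70 = 0
Divide by 7: r² - 2r + 10 = 0
Roots: r = 1 ± 3i (complex conjugates)
General solution: y = e^x(C₁cos(3x) + C₂sin(3x))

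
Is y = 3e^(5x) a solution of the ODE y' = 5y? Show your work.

Verification:
y = 3e^(5x)
y' = 15e^(5x)
5y = 15e^(5x)
y' = 5y ✓

Yes, it is a solution.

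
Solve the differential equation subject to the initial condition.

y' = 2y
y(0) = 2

General solution: y = Ce^(2x)
Applying IC y(0) = 2:
Particular solution: y = 2e^(2x)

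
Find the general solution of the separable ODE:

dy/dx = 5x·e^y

Separating variables and integrating:
-e^(-y) = 5x²/2 + C

General solution: y = -ln(C - 5x²/2)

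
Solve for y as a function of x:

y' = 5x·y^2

Separating variables and integrating:
-1/y = 5x^2/2 + C

General solution: y^-1 = (-5/2)x^2 + C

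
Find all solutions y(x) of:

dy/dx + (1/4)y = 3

Using integrating factor method:

General solution: y = 12 + Ce^(-x/4)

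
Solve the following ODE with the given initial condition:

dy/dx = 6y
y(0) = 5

General solution: y = Ce^(6x)
Applying IC y(0) = 5:
Particular solution: y = 5e^(6x)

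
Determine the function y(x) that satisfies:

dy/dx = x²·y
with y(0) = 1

General solution: y = Ce^(x³/3)
Applying IC y(0) = 1:
Particular solution: y = e^(x³/3)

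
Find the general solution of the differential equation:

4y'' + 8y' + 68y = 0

Characteristic equation: 4r² + 8r + 68 = 0
Divide by 4: r² + 2r + 17 = 0
Roots: r = -1 ± 4i (complex conjugates)
General solution: y = e^(-x)(C₁cos(4x) + C₂sin(4x))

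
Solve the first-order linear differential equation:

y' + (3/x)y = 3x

Using integrating factor method:

General solution: y = (3/5)x^2 + Cx^(-3)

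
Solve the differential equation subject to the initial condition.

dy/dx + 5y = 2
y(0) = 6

General solution: y = 2/5 + Ce^(-5x)
Applying y(0) = 6: C = 6 - 2/5 = 28/5
Particular solution: y = 2/5 + (28/5)e^(-5x)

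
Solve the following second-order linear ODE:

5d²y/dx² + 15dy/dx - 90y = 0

Characteristic equation: 5r² + 15r - 90 = 0
Divide by 5: r² + 3r - 18 = 0
Roots: r = 3, -6 (distinct real)
General solution: y = C₁e^(3x) + C₂e^(-6x)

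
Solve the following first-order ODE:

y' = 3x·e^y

Separating variables and integrating:
-e^(-y) = 3x²/2 + C

General solution: y = -ln(C - 3x²/2)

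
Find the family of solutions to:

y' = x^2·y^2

Separating variables and integrating:
-1/y = x^3/3 + C

General solution: y^-1 = (-1/3)x^3 + C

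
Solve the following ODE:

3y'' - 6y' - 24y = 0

Characteristic equation: 3r² - 6r - 24 = 0
Divide by 3: r² - 2r - 8 = 0
Roots: r = 4, -2 (distinct real)
General solution: y = C₁e^(4x) + C₂e^(-2x)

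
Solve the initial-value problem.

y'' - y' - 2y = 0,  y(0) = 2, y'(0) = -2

General solution: y = C₁e^(2x) + C₂e^(-x)
Applying ICs: C₁ = 0, C₂ = 2
Particular solution: y = 2e^(-x)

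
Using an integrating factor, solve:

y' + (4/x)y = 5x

Using integrating factor method:

General solution: y = (5/6)x^2 + Cx^(-4)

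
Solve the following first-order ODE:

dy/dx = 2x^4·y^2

Separating variables and integrating:
-1/y = 2x^5/5 + C

General solution: y^-1 = (-2/5)x^5 + C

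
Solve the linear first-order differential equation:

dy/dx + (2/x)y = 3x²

Using integrating factor method:

General solution: y = (3/5)x^3 + Cx^(-2)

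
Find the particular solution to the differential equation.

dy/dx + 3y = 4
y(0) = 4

General solution: y = 4/3 + Ce^(-3x)
Applying y(0) = 4: C = 4 - 4/3 = 8/3
Particular solution: y = 4/3 + (8/3)e^(-3x)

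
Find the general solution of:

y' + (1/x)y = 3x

Using integrating factor method:

General solution: y = x^2 + C/x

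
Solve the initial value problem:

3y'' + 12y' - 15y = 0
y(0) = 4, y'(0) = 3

General solution: y = C₁e^x + C₂e^(-5x)
Applying ICs: C₁ = 23/6, C₂ = 1/6
Particular solution: y = (23/6)e^x + (1/6)e^(-5x)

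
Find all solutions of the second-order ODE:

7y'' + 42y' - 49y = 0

Characteristic equation: 7r² + 42r - 49 = 0
Divide by 7: r² + 6r - 7 = 0
Roots: r = 1, -7 (distinct real)
General solution: y = C₁e^x + C₂e^(-7x)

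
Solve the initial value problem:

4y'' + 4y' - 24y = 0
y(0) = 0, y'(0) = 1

General solution: y = C₁e^(2x) + C₂e^(-3x)
Applying ICs: C₁ = 1/5, C₂ = -1/5
Particular solution: y = (1/5)e^(2x) - (1/5)e^(-3x)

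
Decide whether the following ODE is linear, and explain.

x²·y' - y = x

Linear (y and its derivatives appear to the first power only, no products of y terms)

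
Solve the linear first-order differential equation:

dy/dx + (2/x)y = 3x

Using integrating factor method:

General solution: y = (3/4)x^2 + Cx^(-2)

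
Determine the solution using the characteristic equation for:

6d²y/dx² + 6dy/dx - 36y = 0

Characteristic equation: 6r² + 6r - 36 = 0
Divide by 6: r² + r - 6 = 0
Roots: r = 2, -3 (distinct real)
General solution: y = C₁e^(2x) + C₂e^(-3x)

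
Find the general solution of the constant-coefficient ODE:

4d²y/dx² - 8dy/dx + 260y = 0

Characteristic equation: 4r² - 8r + 260 = 0
Divide by 4: r² - 2r + 65 = 0
Roots: r = 1 ± 8i (complex conjugates)
General solution: y = e^x(C₁cos(8x) + C₂sin(8x))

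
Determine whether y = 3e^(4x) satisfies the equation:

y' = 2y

Verification:
y = 3e^(4x)
y' = 12e^(4x)
But 2y = 6e^(4x)
y' ≠ 2y — the derivative does not match

No, it is not a solution.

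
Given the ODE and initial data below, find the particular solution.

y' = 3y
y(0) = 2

General solution: y = Ce^(3x)
Applying IC y(0) = 2:
Particular solution: y = 2e^(3x)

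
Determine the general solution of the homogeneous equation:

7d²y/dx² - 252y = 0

Characteristic equation: 7r² - 252 = 0
Divide by 7: r² - 36 = 0
Roots: r = 6, -6 (distinct real)
General solution: y = C₁e^(6x) + C₂e^(-6x)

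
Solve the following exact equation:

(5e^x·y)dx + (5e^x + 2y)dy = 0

Verify exactness: ∂M/∂y = ∂N/∂x ✓
Find F(x,y) such that ∂F/∂x = M, ∂F/∂y = N
Solution: 5e^x·y + y² = C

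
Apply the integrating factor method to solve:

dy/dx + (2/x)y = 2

Using integrating factor method:

General solution: y = (2/3)x + Cx^(-2)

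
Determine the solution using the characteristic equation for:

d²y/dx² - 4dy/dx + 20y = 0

Characteristic equation: r² - 4r + 20 = 0
Roots: r = 2 ± 4i (complex conjugates)
General solution: y = e^(2x)(C₁cos(4x) + C₂sin(4x))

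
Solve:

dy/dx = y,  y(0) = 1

General solution: y = Ce^x
Applying IC y(0) = 1:
Particular solution: y = e^x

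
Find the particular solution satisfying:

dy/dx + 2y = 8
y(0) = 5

General solution: y = 4 + Ce^(-2x)
Applying y(0) = 5: C = 5 - 4 = 1
Particular solution: y = 4 + e^(-2x)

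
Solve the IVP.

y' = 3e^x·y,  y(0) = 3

General solution: y = Ce^(3e^x)
Applying IC y(0) = 3:
Particular solution: y = 3e^(3(e^x - 1))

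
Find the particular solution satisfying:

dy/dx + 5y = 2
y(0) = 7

General solution: y = 2/5 + Ce^(-5x)
Applying y(0) = 7: C = 7 - 2/5 = 33/5
Particular solution: y = 2/5 + (33/5)e^(-5x)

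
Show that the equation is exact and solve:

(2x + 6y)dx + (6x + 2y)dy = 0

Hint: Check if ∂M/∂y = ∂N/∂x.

Verify exactness: ∂M/∂y = ∂N/∂x ✓
Find F(x,y) such that ∂F/∂x = M, ∂F/∂y = N
Solution: x² + 6xy + y² = C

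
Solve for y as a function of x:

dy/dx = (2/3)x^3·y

Separating variables and integrating:
ln|y| = x^4/6 + C

General solution: y = Ce^(x^4/6)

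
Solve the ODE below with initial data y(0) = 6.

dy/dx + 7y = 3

General solution: y = 3/7 + Ce^(-7x)
Applying y(0) = 6: C = 6 - 3/7 = 39/7
Particular solution: y = 3/7 + (39/7)e^(-7x)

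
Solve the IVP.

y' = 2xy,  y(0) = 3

General solution: y = Ce^(x²)
Applying IC y(0) = 3:
Particular solution: y = 3e^(x²)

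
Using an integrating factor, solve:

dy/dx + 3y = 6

Using integrating factor method:

General solution: y = 2 + Ce^(-3x)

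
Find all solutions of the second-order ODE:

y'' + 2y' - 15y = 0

Characteristic equation: r² + 2r - 15 = 0
Roots: r = 3, -5 (distinct real)
General solution: y = C₁e^(3x) + C₂e^(-5x)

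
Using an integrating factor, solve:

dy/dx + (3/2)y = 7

Using integrating factor method:

General solution: y = 14/3 + Ce^(-3x/2)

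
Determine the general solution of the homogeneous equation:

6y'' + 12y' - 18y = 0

Characteristic equation: 6r² + 12r - 18 = 0
Divide by 6: r² + 2r - 3 = 0
Roots: r = 1, -3 (distinct real)
General solution: y = C₁e^x + C₂e^(-3x)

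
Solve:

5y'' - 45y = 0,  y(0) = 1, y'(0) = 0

General solution: y = C₁e^(3x) + C₂e^(-3x)
Applying ICs: C₁ = 1/2, C₂ = 1/2
Particular solution: y = (1/2)e^(3x) + (1/2)e^(-3x)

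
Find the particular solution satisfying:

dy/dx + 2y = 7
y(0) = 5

General solution: y = 7/2 + Ce^(-2x)
Applying y(0) = 5: C = 5 - 7/2 = 3/2
Particular solution: y = 7/2 + (3/2)e^(-2x)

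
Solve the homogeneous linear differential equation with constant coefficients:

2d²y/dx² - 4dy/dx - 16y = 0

Characteristic equation: 2r² - 4r - 16 = 0
Divide by 2: r² - 2r - 8 = 0
Roots: r = 4, -2 (distinct real)
General solution: y = C₁e^(4x) + C₂e^(-2x)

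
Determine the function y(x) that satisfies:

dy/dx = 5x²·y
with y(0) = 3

General solution: y = Ce^(5x³/3)
Applying IC y(0) = 3:
Particular solution: y = 3e^(5x³/3)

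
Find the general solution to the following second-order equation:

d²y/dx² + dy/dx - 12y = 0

Characteristic equation: r² + r - 12 = 0
Roots: r = 3, -4 (distinct real)
General solution: y = C₁e^(3x) + C₂e^(-4x)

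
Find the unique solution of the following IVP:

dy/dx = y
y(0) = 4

General solution: y = Ce^x
Applying IC y(0) = 4:
Particular solution: y = 4e^x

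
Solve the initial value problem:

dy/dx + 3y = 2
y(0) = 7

General solution: y = 2/3 + Ce^(-3x)
Applying y(0) = 7: C = 7 - 2/3 = 19/3
Particular solution: y = 2/3 + (19/3)e^(-3x)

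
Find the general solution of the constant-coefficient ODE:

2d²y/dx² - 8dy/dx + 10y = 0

Characteristic equation: 2r² - 8r + 10 = 0
Divide by 2: r² - 4r + 5 = 0
Roots: r = 2 ± i (complex conjugates)
General solution: y = e^(2x)(C₁cos(x) + C₂sin(x))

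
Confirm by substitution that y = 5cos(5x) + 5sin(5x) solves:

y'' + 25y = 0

Verification:
y'' = -125cos(5x) - 125sin(5x)
y'' + 25y = 0 ✓

Yes, it is a solution.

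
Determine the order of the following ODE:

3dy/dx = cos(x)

The order is 1 (highest derivative is of order 1).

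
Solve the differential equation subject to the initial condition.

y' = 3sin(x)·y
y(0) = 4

General solution: y = Ce^(-3cos(x))
Applying IC y(0) = 4:
Particular solution: y = 4e^(3(1-cos(x)))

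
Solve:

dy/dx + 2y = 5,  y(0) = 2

General solution: y = 5/2 + Ce^(-2x)
Applying y(0) = 2: C = 2 - 5/2 = -1/2
Particular solution: y = 5/2 - (1/2)e^(-2x)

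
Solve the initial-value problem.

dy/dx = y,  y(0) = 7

General solution: y = Ce^x
Applying IC y(0) = 7:
Particular solution: y = 7e^x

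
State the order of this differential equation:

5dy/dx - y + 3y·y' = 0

The order is 1 (highest derivative is of order 1).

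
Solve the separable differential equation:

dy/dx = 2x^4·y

Separating variables and integrating:
ln|y| = 2x^5/5 + C

General solution: y = Ce^(2x^5/5)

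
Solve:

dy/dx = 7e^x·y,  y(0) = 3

General solution: y = Ce^(7e^x)
Applying IC y(0) = 3:
Particular solution: y = 3e^(7(e^x - 1))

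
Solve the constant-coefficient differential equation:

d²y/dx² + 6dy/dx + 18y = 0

Characteristic equation: r² + 6r + 18 = 0
Roots: r = -3 ± 3i (complex conjugates)
General solution: y = e^(-3x)(C₁cos(3x) + C₂sin(3x))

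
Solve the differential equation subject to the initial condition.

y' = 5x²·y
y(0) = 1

General solution: y = Ce^(5x³/3)
Applying IC y(0) = 1:
Particular solution: y = e^(5x³/3)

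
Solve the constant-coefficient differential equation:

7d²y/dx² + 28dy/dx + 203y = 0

Characteristic equation: 7r² + 28r + 203 = 0
Divide by 7: r² + 4r + 29 = 0
Roots: r = -2 ± 5i (complex conjugates)
General solution: y = e^(-2x)(C₁cos(5x) + C₂sin(5x))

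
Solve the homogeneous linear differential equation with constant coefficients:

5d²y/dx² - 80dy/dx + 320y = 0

Characteristic equation: 5r² - 80r + 320 = 0
Divide by 5: r² - 16r + 64 = 0
Factored: (r - 8)² = 0
Repeated root: r = 8
General solution: y = (C₁ + C₂x)e^(8x)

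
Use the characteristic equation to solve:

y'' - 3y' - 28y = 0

Characteristic equation: r² - 3r - 28 = 0
Roots: r = 7, -4 (distinct real)
General solution: y = C₁e^(7x) + C₂e^(-4x)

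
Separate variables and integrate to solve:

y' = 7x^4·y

Separating variables and integrating:
ln|y| = 7x^5/5 + C

General solution: y = Ce^(7x^5/5)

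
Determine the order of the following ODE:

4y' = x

The order is 1 (highest derivative is of order 1).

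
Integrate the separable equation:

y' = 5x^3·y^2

Separating variables and integrating:
-1/y = 5x^4/4 + C

General solution: y^-1 = (-5/4)x^4 + C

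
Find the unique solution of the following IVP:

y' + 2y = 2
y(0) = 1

General solution: y = 1 + Ce^(-2x)
Applying y(0) = 1: C = 1 - 1 = 0
Particular solution: y = 1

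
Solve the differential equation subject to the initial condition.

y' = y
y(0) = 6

General solution: y = Ce^x
Applying IC y(0) = 6:
Particular solution: y = 6e^x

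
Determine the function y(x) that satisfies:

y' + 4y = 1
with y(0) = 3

General solution: y = 1/4 + Ce^(-4x)
Applying y(0) = 3: C = 3 - 1/4 = 11/4
Particular solution: y = 1/4 + (11/4)e^(-4x)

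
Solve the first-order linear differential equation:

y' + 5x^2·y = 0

Using integrating factor method:

General solution: y = Ce^(-5x^3/3)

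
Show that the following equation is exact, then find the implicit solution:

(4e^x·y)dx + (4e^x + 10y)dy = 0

Verify exactness: ∂M/∂y = ∂N/∂x ✓
Find F(x,y) such that ∂F/∂x = M, ∂F/∂y = N
Solution: 4e^x·y + 5y² = C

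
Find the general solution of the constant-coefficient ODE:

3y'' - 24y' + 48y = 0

Characteristic equation: 3r² - 24r + 48 = 0
Divide by 3: r² - 8r + 16 = 0
Factored: (r - 4)² = 0
Repeated root: r = 4
General solution: y = (C₁ + C₂x)e^(4x)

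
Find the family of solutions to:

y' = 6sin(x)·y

Separating variables and integrating:
ln|y| = -6cos(x) + C

General solution: y = Ce^(-6cos(x))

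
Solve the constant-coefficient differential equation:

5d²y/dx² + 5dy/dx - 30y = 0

Characteristic equation: 5r² + 5r - 30 = 0
Divide by 5: r² + r - 6 = 0
Roots: r = 2, -3 (distinct real)
General solution: y = C₁e^(2x) + C₂e^(-3x)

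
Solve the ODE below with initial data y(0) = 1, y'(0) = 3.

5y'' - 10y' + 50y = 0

General solution: y = e^x(C₁cos(3x) + C₂sin(3x))
Complex roots r = 1 ± 3i
Applying ICs: C₁ = 1, C₂ = 2/3
Particular solution: y = e^x(cos(3x) + (2/3)sin(3x))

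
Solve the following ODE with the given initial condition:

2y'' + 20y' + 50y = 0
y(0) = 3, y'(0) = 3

General solution: y = (C₁ + C₂x)e^(-5x)
Repeated root r = -5
Applying ICs: C₁ = 3, C₂ = 18
Particular solution: y = (3 + 18x)e^(-5x)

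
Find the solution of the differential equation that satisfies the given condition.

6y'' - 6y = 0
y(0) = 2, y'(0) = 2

General solution: y = C₁e^x + C₂e^(-x)
Applying ICs: C₁ = 2, C₂ = 0
Particular solution: y = 2e^x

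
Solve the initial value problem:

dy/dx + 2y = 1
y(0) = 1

General solution: y = 1/2 + Ce^(-2x)
Applying y(0) = 1: C = 1 - 1/2 = 1/2
Particular solution: y = 1/2 + (1/2)e^(-2x)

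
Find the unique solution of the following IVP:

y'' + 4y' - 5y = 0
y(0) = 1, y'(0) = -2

General solution: y = C₁e^x + C₂e^(-5x)
Applying ICs: C₁ = 1/2, C₂ = 1/2
Particular solution: y = (1/2)e^x + (1/2)e^(-5x)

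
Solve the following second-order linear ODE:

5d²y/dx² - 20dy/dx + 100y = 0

Characteristic equation: 5r² - 20r + 100 = 0
Divide by 5: r² - 4r + 20 = 0
Roots: r = 2 ± 4i (complex conjugates)
General solution: y = e^(2x)(C₁cos(4x) + C₂sin(4x))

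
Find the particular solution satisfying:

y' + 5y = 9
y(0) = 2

General solution: y = 9/5 + Ce^(-5x)
Applying y(0) = 2: C = 2 - 9/5 = 1/5
Particular solution: y = 9/5 + (1/5)e^(-5x)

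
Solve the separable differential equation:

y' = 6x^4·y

Separating variables and integrating:
ln|y| = 6x^5/5 + C

General solution: y = Ce^(6x^5/5)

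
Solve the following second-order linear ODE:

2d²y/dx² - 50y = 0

Characteristic equation: 2r² - 50 = 0
Divide by 2: r² - 25 = 0
Roots: r = 5, -5 (distinct real)
General solution: y = C₁e^(5x) + C₂e^(-5x)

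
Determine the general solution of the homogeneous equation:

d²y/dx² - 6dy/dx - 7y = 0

Characteristic equation: r² - 6r - 7 = 0
Roots: r = 7, -1 (distinct real)
General solution: y = C₁e^(7x) + C₂e^(-x)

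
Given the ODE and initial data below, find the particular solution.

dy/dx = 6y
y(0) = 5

General solution: y = Ce^(6x)
Applying IC y(0) = 5:
Particular solution: y = 5e^(6x)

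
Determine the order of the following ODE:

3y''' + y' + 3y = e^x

The order is 3 (highest derivative is of order 3).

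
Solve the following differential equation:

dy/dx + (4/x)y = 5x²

Using integrating factor method:

General solution: y = (5/7)x^3 + Cx^(-4)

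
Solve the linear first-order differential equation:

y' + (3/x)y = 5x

Using integrating factor method:

General solution: y = x^2 + Cx^(-3)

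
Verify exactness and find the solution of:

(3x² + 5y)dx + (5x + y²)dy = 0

Verify exactness: ∂M/∂y = ∂N/∂x ✓
Find F(x,y) such that ∂F/∂x = M, ∂F/∂y = N
Solution: x³ + 5xy + y³/3 = C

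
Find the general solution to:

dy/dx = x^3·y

Separating variables and integrating:
ln|y| = x^4/4 + C

General solution: y = Ce^(x^4/4)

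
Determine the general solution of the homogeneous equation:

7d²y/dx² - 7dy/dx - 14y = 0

Characteristic equation: 7r² - 7r - 14 = 0
Divide by 7: r² - r - 2 = 0
Roots: r = 2, -1 (distinct real)
General solution: y = C₁e^(2x) + C₂e^(-x)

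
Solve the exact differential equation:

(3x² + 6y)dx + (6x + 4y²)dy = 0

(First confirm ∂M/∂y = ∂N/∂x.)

Verify exactness: ∂M/∂y = ∂N/∂x ✓
Find F(x,y) such that ∂F/∂x = M, ∂F/∂y = N
Solution: x³ + 6xy + 4y³/3 = C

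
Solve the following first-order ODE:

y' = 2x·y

Separating variables and integrating:
ln|y| = x^2 + C

General solution: y = Ce^(x^2)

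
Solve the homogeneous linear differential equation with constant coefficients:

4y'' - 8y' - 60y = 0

Characteristic equation: 4r² - 8r - 60 = 0
Divide by 4: r² - 2r - 15 = 0
Roots: r = 5, -3 (distinct real)
General solution: y = C₁e^(5x) + C₂e^(-3x)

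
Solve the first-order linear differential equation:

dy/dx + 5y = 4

Using integrating factor method:

General solution: y = 4/5 + Ce^(-5x)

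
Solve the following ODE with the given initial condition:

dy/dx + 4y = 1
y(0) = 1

General solution: y = 1/4 + Ce^(-4x)
Applying y(0) = 1: C = 1 - 1/4 = 3/4
Particular solution: y = 1/4 + (3/4)e^(-4x)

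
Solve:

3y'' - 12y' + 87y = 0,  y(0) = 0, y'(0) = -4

General solution: y = e^(2x)(C₁cos(5x) + C₂sin(5x))
Complex roots r = 2 ± 5i
Applying ICs: C₁ = 0, C₂ = -4/5
Particular solution: y = e^(2x)(-(4/5)sin(5x))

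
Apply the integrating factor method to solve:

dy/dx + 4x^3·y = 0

Using integrating factor method:

General solution: y = Ce^(-x^4)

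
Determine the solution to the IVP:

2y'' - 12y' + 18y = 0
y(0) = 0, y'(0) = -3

General solution: y = (C₁ + C₂x)e^(3x)
Repeated root r = 3
Applying ICs: C₁ = 0, C₂ = -3
Particular solution: y = -3xe^(3x)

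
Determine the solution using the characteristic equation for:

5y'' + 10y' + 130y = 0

Characteristic equation: 5r² + 10r + 130 = 0
Divide by 5: r² + 2r + 26 = 0
Roots: r = -1 ± 5i (complex conjugates)
General solution: y = e^(-x)(C₁cos(5x) + C₂sin(5x))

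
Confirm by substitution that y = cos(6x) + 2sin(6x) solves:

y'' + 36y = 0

Verification:
y'' = -36cos(6x) - 72sin(6x)
y'' + 36y = 0 ✓

Yes, it is a solution.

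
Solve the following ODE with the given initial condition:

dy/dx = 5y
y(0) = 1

General solution: y = Ce^(5x)
Applying IC y(0) = 1:
Particular solution: y = e^(5x)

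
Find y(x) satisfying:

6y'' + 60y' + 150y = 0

Characteristic equation: 6r² + 60r + 150 = 0
Divide by 6: r² + 10r + 25 = 0
Factored: (r + 5)² = 0
Repeated root: r = -5
General solution: y = (C₁ + C₂x)e^(-5x)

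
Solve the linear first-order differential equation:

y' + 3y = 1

Using integrating factor method:

General solution: y = 1/3 + Ce^(-3x)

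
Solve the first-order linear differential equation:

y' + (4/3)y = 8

Using integrating factor method:

General solution: y = 6 + Ce^(-4x/3)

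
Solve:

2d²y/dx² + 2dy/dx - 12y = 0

Characteristic equation: 2r² + 2r - 12 = 0
Divide by 2: r² + r - 6 = 0
Roots: r = 2, -3 (distinct real)
General solution: y = C₁e^(2x) + C₂e^(-3x)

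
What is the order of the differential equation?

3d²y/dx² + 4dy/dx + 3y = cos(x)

The order is 2 (highest derivative is of order 2).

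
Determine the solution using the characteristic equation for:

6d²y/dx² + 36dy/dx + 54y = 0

Characteristic equation: 6r² + 36r + 54 = 0
Divide by 6: r² + 6r + 9 = 0
Factored: (r + 3)² = 0
Repeated root: r = -3
General solution: y = (C₁ + C₂x)e^(-3x)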